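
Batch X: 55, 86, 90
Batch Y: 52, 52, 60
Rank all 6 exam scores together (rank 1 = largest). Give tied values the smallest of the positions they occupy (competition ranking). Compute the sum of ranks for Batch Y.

Sorted (descending): 90, 86, 60, 55, 52, 52
The 2 values of 52 occupy positions 5–6 → each gets rank 5.
Batch Y values → pooled ranks: 52→5, 52→5, 60→3
Rank sum = 5 + 5 + 3 = 13

13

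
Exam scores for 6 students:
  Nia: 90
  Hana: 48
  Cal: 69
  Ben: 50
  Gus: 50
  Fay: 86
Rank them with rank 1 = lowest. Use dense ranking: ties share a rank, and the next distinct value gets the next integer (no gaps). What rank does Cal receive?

3

Sorted (ascending): 48, 50, 50, 69, 86, 90
The 2 values of 50 share dense rank 2.
Remaining distinct values take the next consecutive integers.
Cal has value 69 → rank 3.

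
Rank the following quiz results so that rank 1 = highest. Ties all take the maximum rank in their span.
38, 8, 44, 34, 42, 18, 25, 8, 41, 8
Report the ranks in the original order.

Sorted (descending): 44, 42, 41, 38, 34, 25, 18, 8, 8, 8
The 3 values of 8 occupy positions 8–10 → each gets rank 10.

4, 10, 1, 5, 2, 7, 6, 10, 3, 10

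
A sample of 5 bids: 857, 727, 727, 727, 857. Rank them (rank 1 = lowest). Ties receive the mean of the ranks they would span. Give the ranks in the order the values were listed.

Sorted (ascending): 727, 727, 727, 857, 857
The 3 values of 727 occupy positions 1–3 → average rank 2.
The 2 values of 857 occupy positions 4–5 → average rank (4+5)/2 = 4.5.

4.5, 2, 2, 2, 4.5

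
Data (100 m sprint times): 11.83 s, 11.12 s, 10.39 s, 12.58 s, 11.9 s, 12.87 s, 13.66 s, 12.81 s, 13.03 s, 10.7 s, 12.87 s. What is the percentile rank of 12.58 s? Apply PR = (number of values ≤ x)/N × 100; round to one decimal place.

N = 11.
Strictly below 12.58: 5. Equal to 12.58: 1.
PR = 6/11 × 100 = 54.5

54.5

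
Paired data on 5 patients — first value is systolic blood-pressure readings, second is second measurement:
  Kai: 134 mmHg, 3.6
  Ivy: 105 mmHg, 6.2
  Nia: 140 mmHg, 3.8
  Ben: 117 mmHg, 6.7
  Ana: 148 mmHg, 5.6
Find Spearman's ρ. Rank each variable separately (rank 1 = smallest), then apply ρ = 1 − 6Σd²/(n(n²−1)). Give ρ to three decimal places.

-0.500

Ranks of variable 1: 3, 1, 4, 2, 5
Ranks of variable 2: 1, 4, 2, 5, 3
d = r₁ − r₂: 2, -3, 2, -3, 2
d²: 4, 9, 4, 9, 4; Σd² = 30
ρ = 1 − 6·30/(5·24) = 1 − 180/120 = -0.500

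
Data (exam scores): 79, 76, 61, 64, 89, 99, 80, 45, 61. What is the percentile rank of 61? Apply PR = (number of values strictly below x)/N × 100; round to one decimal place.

11.1

N = 9.
Strictly below 61: 1. Equal to 61: 2.
PR = 1/9 × 100 = 11.1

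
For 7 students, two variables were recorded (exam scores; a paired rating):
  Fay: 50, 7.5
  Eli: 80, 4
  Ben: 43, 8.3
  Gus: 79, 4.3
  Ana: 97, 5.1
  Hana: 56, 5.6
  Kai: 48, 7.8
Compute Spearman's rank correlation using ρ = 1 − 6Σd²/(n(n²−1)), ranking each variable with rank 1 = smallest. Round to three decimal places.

Ranks of variable 1: 3, 6, 1, 5, 7, 4, 2
Ranks of variable 2: 5, 1, 7, 2, 3, 4, 6
d = r₁ − r₂: -2, 5, -6, 3, 4, 0, -4
d²: 4, 25, 36, 9, 16, 0, 16; Σd² = 106
ρ = 1 − 6·106/(7·48) = 1 − 636/336 = -0.893

-0.893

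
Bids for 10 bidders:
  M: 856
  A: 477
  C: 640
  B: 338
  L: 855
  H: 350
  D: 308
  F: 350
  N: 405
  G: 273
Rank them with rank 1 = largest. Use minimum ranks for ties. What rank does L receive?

2

Sorted (descending): 856, 855, 640, 477, 405, 350, 350, 338, 308, 273
The 2 values of 350 occupy positions 6–7 → each gets rank 6.
L has value 855 → rank 2.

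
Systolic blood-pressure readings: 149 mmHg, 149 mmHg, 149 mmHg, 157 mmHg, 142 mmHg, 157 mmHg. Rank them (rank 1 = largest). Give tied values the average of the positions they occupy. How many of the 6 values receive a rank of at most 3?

Sorted (descending): 157, 157, 149, 149, 149, 142
The 2 values of 157 occupy positions 1–2 → average rank (1+2)/2 = 1.5.
The 3 values of 149 occupy positions 3–5 → average rank 4.
Ranks ≤ 3: {1.5, 1.5} → 2 values.

2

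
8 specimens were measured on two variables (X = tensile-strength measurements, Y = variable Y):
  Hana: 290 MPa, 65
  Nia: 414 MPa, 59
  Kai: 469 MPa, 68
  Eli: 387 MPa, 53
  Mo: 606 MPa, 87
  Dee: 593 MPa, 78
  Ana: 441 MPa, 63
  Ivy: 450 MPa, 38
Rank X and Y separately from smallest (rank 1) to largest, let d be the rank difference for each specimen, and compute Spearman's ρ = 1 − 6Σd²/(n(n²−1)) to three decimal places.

Ranks of variable 1: 1, 3, 6, 2, 8, 7, 4, 5
Ranks of variable 2: 5, 3, 6, 2, 8, 7, 4, 1
d = r₁ − r₂: -4, 0, 0, 0, 0, 0, 0, 4
d²: 16, 0, 0, 0, 0, 0, 0, 16; Σd² = 32
ρ = 1 − 6·32/(8·63) = 1 − 192/504 = 0.619

0.619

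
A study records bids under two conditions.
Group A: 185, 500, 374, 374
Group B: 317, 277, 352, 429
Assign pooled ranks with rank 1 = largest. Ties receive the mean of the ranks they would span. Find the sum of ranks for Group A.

16

Sorted (descending): 500, 429, 374, 374, 352, 317, 277, 185
The 2 values of 374 occupy positions 3–4 → average rank (3+4)/2 = 3.5.
Group A values → pooled ranks: 185→8, 500→1, 374→3.5, 374→3.5
Rank sum = 8 + 1 + 3.5 + 3.5 = 16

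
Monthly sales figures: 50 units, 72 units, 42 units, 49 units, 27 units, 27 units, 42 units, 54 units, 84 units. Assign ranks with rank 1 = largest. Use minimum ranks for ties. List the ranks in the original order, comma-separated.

4, 2, 6, 5, 8, 8, 6, 3, 1

Sorted (descending): 84, 72, 54, 50, 49, 42, 42, 27, 27
The 2 values of 42 occupy positions 6–7 → each gets rank 6.
The 2 values of 27 occupy positions 8–9 → each gets rank 8.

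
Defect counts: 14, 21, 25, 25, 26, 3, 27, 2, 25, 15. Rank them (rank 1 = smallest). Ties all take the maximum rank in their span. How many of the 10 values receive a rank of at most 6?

Sorted (ascending): 2, 3, 14, 15, 21, 25, 25, 25, 26, 27
The 3 values of 25 occupy positions 6–8 → each gets rank 8.
Ranks ≤ 6: {1, 2, 3, 4, 5} → 5 values.

5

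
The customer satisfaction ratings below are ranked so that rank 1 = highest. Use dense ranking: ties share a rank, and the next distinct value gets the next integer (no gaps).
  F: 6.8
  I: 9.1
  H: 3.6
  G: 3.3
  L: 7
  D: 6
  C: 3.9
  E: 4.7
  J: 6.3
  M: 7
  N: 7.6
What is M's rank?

Sorted (descending): 9.1, 7.6, 7, 7, 6.8, 6.3, 6, 4.7, 3.9, 3.6, 3.3
The 2 values of 7 share dense rank 3.
Remaining distinct values take the next consecutive integers.
M has value 7 → rank 3.

3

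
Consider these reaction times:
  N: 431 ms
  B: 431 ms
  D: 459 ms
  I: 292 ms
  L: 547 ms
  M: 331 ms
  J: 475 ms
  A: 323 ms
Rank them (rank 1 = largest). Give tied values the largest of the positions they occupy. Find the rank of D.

Sorted (descending): 547, 475, 459, 431, 431, 331, 323, 292
The 2 values of 431 occupy positions 4–5 → each gets rank 5.
D has value 459 ms → rank 3.

3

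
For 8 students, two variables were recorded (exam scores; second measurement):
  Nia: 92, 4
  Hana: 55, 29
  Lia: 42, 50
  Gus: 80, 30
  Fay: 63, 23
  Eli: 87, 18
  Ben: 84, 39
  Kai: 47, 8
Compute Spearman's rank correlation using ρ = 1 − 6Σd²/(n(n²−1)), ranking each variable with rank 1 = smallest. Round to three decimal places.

-0.429

Ranks of variable 1: 8, 3, 1, 5, 4, 7, 6, 2
Ranks of variable 2: 1, 5, 8, 6, 4, 3, 7, 2
d = r₁ − r₂: 7, -2, -7, -1, 0, 4, -1, 0
d²: 49, 4, 49, 1, 0, 16, 1, 0; Σd² = 120
ρ = 1 − 6·120/(8·63) = 1 − 720/504 = -0.429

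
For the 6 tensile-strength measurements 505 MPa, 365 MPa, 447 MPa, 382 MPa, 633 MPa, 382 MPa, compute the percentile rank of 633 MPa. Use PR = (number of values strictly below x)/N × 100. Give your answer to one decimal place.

83.3

N = 6.
Strictly below 633: 5. Equal to 633: 1.
PR = 5/6 × 100 = 83.3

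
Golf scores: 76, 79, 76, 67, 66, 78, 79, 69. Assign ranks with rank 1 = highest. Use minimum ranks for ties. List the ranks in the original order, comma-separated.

4, 1, 4, 7, 8, 3, 1, 6

Sorted (descending): 79, 79, 78, 76, 76, 69, 67, 66
The 2 values of 79 occupy positions 1–2 → each gets rank 1.
The 2 values of 76 occupy positions 4–5 → each gets rank 4.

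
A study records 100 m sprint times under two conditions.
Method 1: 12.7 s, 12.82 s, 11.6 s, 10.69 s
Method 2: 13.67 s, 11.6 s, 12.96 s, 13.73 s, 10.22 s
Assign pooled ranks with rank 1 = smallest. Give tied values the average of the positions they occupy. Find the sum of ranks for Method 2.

28.5

Sorted (ascending): 10.22, 10.69, 11.6, 11.6, 12.7, 12.82, 12.96, 13.67, 13.73
The 2 values of 11.6 occupy positions 3–4 → average rank (3+4)/2 = 3.5.
Method 2 values → pooled ranks: 13.67→8, 11.6→3.5, 12.96→7, 13.73→9, 10.22→1
Rank sum = 8 + 3.5 + 7 + 9 + 1 = 28.5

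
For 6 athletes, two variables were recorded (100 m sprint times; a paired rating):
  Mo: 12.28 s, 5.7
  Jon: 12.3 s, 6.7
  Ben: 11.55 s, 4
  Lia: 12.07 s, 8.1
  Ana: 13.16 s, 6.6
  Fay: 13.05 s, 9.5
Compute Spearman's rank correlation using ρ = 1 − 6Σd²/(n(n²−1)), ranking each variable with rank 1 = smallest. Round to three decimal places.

Ranks of variable 1: 3, 4, 1, 2, 6, 5
Ranks of variable 2: 2, 4, 1, 5, 3, 6
d = r₁ − r₂: 1, 0, 0, -3, 3, -1
d²: 1, 0, 0, 9, 9, 1; Σd² = 20
ρ = 1 − 6·20/(6·35) = 1 − 120/210 = 0.429

0.429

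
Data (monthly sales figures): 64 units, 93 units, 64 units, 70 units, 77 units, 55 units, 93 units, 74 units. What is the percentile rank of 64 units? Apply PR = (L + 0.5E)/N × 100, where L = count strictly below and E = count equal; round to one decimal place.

N = 8.
Strictly below 64: 1. Equal to 64: 2.
PR = (1 + 0.5·2)/8 × 100 = 25.0

25.0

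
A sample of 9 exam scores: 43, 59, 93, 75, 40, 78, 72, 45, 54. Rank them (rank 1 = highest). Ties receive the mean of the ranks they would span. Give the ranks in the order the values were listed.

8, 5, 1, 3, 9, 2, 4, 7, 6

Sorted (descending): 93, 78, 75, 72, 59, 54, 45, 43, 40
No ties — each value takes its position as its rank.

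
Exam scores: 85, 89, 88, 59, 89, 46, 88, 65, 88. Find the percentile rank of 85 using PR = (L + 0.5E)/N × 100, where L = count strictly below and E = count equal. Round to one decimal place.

N = 9.
Strictly below 85: 3. Equal to 85: 1.
PR = (3 + 0.5·1)/9 × 100 = 38.9

38.9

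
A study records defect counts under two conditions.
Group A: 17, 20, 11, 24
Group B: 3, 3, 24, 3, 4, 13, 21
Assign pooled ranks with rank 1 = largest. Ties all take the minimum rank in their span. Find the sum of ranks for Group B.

45

Sorted (descending): 24, 24, 21, 20, 17, 13, 11, 4, 3, 3, 3
The 2 values of 24 occupy positions 1–2 → each gets rank 1.
The 3 values of 3 occupy positions 9–11 → each gets rank 9.
Group B values → pooled ranks: 3→9, 3→9, 24→1, 3→9, 4→8, 13→6, 21→3
Rank sum = 9 + 9 + 1 + 9 + 8 + 6 + 3 = 45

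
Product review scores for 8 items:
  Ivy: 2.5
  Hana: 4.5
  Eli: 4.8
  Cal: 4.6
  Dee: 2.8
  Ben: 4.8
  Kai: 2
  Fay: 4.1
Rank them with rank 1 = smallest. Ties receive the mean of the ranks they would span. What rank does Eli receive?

Sorted (ascending): 2, 2.5, 2.8, 4.1, 4.5, 4.6, 4.8, 4.8
The 2 values of 4.8 occupy positions 7–8 → average rank (7+8)/2 = 7.5.
Eli has value 4.8 → rank 7.5.

7.5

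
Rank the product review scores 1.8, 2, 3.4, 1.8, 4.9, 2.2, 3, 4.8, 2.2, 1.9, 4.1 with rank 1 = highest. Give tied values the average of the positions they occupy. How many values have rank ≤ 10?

Sorted (descending): 4.9, 4.8, 4.1, 3.4, 3, 2.2, 2.2, 2, 1.9, 1.8, 1.8
The 2 values of 2.2 occupy positions 6–7 → average rank (6+7)/2 = 6.5.
The 2 values of 1.8 occupy positions 10–11 → average rank (10+11)/2 = 10.5.
Ranks ≤ 10: {1, 2, 3, 4, 5, 6.5, 6.5, 8, 9} → 9 values.

9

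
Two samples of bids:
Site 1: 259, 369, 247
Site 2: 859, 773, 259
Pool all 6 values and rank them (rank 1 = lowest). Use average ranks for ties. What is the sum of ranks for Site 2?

Sorted (ascending): 247, 259, 259, 369, 773, 859
The 2 values of 259 occupy positions 2–3 → average rank (2+3)/2 = 2.5.
Site 2 values → pooled ranks: 859→6, 773→5, 259→2.5
Rank sum = 6 + 5 + 2.5 = 13.5

13.5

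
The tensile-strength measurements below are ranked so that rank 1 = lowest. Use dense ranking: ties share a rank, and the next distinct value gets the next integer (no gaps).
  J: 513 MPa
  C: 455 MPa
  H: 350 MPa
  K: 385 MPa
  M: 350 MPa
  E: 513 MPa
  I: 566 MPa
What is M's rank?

1

Sorted (ascending): 350, 350, 385, 455, 513, 513, 566
The 2 values of 350 share dense rank 1.
The 2 values of 513 share dense rank 4.
Remaining distinct values take the next consecutive integers.
M has value 350 MPa → rank 1.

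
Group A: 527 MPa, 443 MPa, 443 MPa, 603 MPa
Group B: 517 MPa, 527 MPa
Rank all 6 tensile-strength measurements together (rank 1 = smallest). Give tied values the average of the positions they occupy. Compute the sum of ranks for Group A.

Sorted (ascending): 443, 443, 517, 527, 527, 603
The 2 values of 443 occupy positions 1–2 → average rank (1+2)/2 = 1.5.
The 2 values of 527 occupy positions 4–5 → average rank (4+5)/2 = 4.5.
Group A values → pooled ranks: 527→4.5, 443→1.5, 443→1.5, 603→6
Rank sum = 4.5 + 1.5 + 1.5 + 6 = 13.5

13.5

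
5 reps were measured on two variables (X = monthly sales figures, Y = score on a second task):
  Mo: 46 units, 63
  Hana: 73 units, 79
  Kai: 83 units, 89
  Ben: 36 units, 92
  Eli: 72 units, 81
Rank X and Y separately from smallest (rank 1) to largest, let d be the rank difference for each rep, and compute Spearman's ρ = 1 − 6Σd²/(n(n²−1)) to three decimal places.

-0.100

Ranks of variable 1: 2, 4, 5, 1, 3
Ranks of variable 2: 1, 2, 4, 5, 3
d = r₁ − r₂: 1, 2, 1, -4, 0
d²: 1, 4, 1, 16, 0; Σd² = 22
ρ = 1 − 6·22/(5·24) = 1 − 132/120 = -0.100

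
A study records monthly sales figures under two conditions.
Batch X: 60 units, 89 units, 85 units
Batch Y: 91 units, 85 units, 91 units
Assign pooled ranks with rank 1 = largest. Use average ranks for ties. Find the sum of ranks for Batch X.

13.5

Sorted (descending): 91, 91, 89, 85, 85, 60
The 2 values of 91 occupy positions 1–2 → average rank (1+2)/2 = 1.5.
The 2 values of 85 occupy positions 4–5 → average rank (4+5)/2 = 4.5.
Batch X values → pooled ranks: 60→6, 89→3, 85→4.5
Rank sum = 6 + 3 + 4.5 = 13.5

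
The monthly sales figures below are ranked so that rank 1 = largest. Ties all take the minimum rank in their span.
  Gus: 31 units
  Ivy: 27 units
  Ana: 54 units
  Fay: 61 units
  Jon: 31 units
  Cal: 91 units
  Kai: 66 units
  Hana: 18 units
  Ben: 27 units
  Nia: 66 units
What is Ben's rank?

8

Sorted (descending): 91, 66, 66, 61, 54, 31, 31, 27, 27, 18
The 2 values of 66 occupy positions 2–3 → each gets rank 2.
The 2 values of 31 occupy positions 6–7 → each gets rank 6.
The 2 values of 27 occupy positions 8–9 → each gets rank 8.
Ben has value 27 units → rank 8.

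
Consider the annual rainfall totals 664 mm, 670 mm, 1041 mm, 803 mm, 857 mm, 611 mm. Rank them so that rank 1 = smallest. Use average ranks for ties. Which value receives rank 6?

1041

Sorted (ascending): 611, 664, 670, 803, 857, 1041
No ties — each value takes its position as its rank.
Rank 6 → value 1041.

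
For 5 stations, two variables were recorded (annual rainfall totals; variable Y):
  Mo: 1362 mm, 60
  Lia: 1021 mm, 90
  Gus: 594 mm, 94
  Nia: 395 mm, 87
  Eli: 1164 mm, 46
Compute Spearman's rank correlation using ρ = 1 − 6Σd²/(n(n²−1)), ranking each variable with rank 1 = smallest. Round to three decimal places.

Ranks of variable 1: 5, 3, 2, 1, 4
Ranks of variable 2: 2, 4, 5, 3, 1
d = r₁ − r₂: 3, -1, -3, -2, 3
d²: 9, 1, 9, 4, 9; Σd² = 32
ρ = 1 − 6·32/(5·24) = 1 − 192/120 = -0.600

-0.600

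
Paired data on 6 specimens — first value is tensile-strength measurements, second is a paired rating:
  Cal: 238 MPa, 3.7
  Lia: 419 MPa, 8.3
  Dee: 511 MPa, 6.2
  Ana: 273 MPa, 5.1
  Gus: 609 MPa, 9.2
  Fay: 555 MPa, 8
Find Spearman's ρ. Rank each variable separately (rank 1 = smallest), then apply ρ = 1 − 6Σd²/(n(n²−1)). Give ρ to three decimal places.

0.829

Ranks of variable 1: 1, 3, 4, 2, 6, 5
Ranks of variable 2: 1, 5, 3, 2, 6, 4
d = r₁ − r₂: 0, -2, 1, 0, 0, 1
d²: 0, 4, 1, 0, 0, 1; Σd² = 6
ρ = 1 − 6·6/(6·35) = 1 − 36/210 = 0.829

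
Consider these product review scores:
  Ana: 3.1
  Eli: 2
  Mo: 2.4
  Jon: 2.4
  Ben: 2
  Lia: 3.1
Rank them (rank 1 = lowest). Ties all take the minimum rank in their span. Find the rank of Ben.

1

Sorted (ascending): 2, 2, 2.4, 2.4, 3.1, 3.1
The 2 values of 2 occupy positions 1–2 → each gets rank 1.
The 2 values of 2.4 occupy positions 3–4 → each gets rank 3.
The 2 values of 3.1 occupy positions 5–6 → each gets rank 5.
Ben has value 2 → rank 1.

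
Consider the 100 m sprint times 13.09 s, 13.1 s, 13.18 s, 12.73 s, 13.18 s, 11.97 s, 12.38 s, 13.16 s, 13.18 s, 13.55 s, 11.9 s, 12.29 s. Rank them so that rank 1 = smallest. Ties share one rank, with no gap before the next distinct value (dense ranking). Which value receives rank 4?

12.38

Sorted (ascending): 11.9, 11.97, 12.29, 12.38, 12.73, 13.09, 13.1, 13.16, 13.18, 13.18, 13.18, 13.55
The 3 values of 13.18 share dense rank 9.
Remaining distinct values take the next consecutive integers.
Rank 4 → value 12.38.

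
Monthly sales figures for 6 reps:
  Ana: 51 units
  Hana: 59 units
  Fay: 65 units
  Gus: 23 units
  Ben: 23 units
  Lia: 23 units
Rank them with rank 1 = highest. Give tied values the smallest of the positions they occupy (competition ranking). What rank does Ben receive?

4

Sorted (descending): 65, 59, 51, 23, 23, 23
The 3 values of 23 occupy positions 4–6 → each gets rank 4.
Ben has value 23 units → rank 4.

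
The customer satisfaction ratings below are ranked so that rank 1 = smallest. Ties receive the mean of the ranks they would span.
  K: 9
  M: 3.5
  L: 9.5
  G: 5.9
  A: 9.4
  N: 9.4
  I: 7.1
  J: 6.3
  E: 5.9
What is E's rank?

Sorted (ascending): 3.5, 5.9, 5.9, 6.3, 7.1, 9, 9.4, 9.4, 9.5
The 2 values of 5.9 occupy positions 2–3 → average rank (2+3)/2 = 2.5.
The 2 values of 9.4 occupy positions 7–8 → average rank (7+8)/2 = 7.5.
E has value 5.9 → rank 2.5.

2.5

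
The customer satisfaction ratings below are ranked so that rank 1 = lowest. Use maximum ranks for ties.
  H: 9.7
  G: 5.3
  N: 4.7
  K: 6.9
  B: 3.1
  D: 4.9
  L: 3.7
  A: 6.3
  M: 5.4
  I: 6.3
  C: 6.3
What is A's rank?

Sorted (ascending): 3.1, 3.7, 4.7, 4.9, 5.3, 5.4, 6.3, 6.3, 6.3, 6.9, 9.7
The 3 values of 6.3 occupy positions 7–9 → each gets rank 9.
A has value 6.3 → rank 9.

9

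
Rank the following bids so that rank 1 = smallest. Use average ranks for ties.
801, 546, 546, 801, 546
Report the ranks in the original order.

4.5, 2, 2, 4.5, 2

Sorted (ascending): 546, 546, 546, 801, 801
The 3 values of 546 occupy positions 1–3 → average rank 2.
The 2 values of 801 occupy positions 4–5 → average rank (4+5)/2 = 4.5.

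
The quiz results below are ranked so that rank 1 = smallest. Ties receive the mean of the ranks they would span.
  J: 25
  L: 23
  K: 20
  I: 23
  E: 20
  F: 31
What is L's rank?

3.5

Sorted (ascending): 20, 20, 23, 23, 25, 31
The 2 values of 20 occupy positions 1–2 → average rank (1+2)/2 = 1.5.
The 2 values of 23 occupy positions 3–4 → average rank (3+4)/2 = 3.5.
L has value 23 → rank 3.5.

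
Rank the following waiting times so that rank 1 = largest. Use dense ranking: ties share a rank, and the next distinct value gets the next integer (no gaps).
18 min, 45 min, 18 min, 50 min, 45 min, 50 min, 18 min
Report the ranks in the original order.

3, 2, 3, 1, 2, 1, 3

Sorted (descending): 50, 50, 45, 45, 18, 18, 18
The 2 values of 50 share dense rank 1.
The 2 values of 45 share dense rank 2.
The 3 values of 18 share dense rank 3.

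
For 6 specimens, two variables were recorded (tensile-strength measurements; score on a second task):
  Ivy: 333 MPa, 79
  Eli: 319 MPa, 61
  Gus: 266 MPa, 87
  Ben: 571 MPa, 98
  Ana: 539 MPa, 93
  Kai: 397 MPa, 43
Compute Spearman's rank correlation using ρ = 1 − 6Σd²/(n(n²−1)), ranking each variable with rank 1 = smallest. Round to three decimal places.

Ranks of variable 1: 3, 2, 1, 6, 5, 4
Ranks of variable 2: 3, 2, 4, 6, 5, 1
d = r₁ − r₂: 0, 0, -3, 0, 0, 3
d²: 0, 0, 9, 0, 0, 9; Σd² = 18
ρ = 1 − 6·18/(6·35) = 1 − 108/210 = 0.486

0.486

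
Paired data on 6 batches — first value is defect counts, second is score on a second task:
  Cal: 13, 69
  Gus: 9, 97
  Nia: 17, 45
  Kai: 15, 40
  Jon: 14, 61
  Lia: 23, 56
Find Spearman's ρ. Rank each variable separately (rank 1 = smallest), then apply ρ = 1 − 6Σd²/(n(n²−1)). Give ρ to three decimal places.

-0.771

Ranks of variable 1: 2, 1, 5, 4, 3, 6
Ranks of variable 2: 5, 6, 2, 1, 4, 3
d = r₁ − r₂: -3, -5, 3, 3, -1, 3
d²: 9, 25, 9, 9, 1, 9; Σd² = 62
ρ = 1 − 6·62/(6·35) = 1 − 372/210 = -0.771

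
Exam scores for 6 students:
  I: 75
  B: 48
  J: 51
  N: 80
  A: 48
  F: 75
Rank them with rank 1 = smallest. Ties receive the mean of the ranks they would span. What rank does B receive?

1.5

Sorted (ascending): 48, 48, 51, 75, 75, 80
The 2 values of 48 occupy positions 1–2 → average rank (1+2)/2 = 1.5.
The 2 values of 75 occupy positions 4–5 → average rank (4+5)/2 = 4.5.
B has value 48 → rank 1.5.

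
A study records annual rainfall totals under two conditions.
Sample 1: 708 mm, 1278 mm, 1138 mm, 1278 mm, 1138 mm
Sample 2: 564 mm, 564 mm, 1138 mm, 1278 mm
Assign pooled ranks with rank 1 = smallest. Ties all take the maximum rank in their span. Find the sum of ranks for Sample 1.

Sorted (ascending): 564, 564, 708, 1138, 1138, 1138, 1278, 1278, 1278
The 2 values of 564 occupy positions 1–2 → each gets rank 2.
The 3 values of 1138 occupy positions 4–6 → each gets rank 6.
The 3 values of 1278 occupy positions 7–9 → each gets rank 9.
Sample 1 values → pooled ranks: 708→3, 1278→9, 1138→6, 1278→9, 1138→6
Rank sum = 3 + 9 + 6 + 9 + 6 = 33

33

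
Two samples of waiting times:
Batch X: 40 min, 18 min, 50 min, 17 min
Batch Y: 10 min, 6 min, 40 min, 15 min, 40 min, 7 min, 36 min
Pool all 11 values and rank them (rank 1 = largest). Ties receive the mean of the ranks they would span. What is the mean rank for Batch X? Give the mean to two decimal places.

4.25

Sorted (descending): 50, 40, 40, 40, 36, 18, 17, 15, 10, 7, 6
The 3 values of 40 occupy positions 2–4 → average rank 3.
Batch X values → pooled ranks: 40→3, 18→6, 50→1, 17→7
Mean rank = (3 + 6 + 1 + 7) / 4 = 4.25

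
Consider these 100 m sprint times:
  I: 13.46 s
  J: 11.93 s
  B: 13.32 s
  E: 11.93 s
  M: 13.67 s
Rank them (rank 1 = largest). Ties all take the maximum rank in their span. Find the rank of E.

5

Sorted (descending): 13.67, 13.46, 13.32, 11.93, 11.93
The 2 values of 11.93 occupy positions 4–5 → each gets rank 5.
E has value 11.93 s → rank 5.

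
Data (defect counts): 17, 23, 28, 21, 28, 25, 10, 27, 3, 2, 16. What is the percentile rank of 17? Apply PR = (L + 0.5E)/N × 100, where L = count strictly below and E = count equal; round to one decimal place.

40.9

N = 11.
Strictly below 17: 4. Equal to 17: 1.
PR = (4 + 0.5·1)/11 × 100 = 40.9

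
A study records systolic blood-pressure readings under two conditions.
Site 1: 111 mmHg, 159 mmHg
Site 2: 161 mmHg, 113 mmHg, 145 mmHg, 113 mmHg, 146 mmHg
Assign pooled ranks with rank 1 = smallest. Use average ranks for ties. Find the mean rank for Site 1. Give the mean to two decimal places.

3.50

Sorted (ascending): 111, 113, 113, 145, 146, 159, 161
The 2 values of 113 occupy positions 2–3 → average rank (2+3)/2 = 2.5.
Site 1 values → pooled ranks: 111→1, 159→6
Mean rank = (1 + 6) / 2 = 3.50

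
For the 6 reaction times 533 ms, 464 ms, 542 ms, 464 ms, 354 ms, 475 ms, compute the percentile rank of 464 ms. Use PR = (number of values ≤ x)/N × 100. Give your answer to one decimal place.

N = 6.
Strictly below 464: 1. Equal to 464: 2.
PR = 3/6 × 100 = 50.0

50.0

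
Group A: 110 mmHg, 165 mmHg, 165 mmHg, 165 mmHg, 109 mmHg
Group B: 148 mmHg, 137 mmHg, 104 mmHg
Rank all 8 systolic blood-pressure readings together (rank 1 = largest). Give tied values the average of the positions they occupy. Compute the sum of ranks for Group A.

19

Sorted (descending): 165, 165, 165, 148, 137, 110, 109, 104
The 3 values of 165 occupy positions 1–3 → average rank 2.
Group A values → pooled ranks: 110→6, 165→2, 165→2, 165→2, 109→7
Rank sum = 6 + 2 + 2 + 2 + 7 = 19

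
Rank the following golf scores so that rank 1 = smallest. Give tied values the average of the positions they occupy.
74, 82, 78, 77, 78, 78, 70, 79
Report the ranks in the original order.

2, 8, 5, 3, 5, 5, 1, 7

Sorted (ascending): 70, 74, 77, 78, 78, 78, 79, 82
The 3 values of 78 occupy positions 4–6 → average rank 5.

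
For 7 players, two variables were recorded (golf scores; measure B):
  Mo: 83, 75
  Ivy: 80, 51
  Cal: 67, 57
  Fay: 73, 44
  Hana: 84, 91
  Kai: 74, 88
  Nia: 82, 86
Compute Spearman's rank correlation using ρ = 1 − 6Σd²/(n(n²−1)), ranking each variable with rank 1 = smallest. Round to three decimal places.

0.607

Ranks of variable 1: 6, 4, 1, 2, 7, 3, 5
Ranks of variable 2: 4, 2, 3, 1, 7, 6, 5
d = r₁ − r₂: 2, 2, -2, 1, 0, -3, 0
d²: 4, 4, 4, 1, 0, 9, 0; Σd² = 22
ρ = 1 − 6·22/(7·48) = 1 − 132/336 = 0.607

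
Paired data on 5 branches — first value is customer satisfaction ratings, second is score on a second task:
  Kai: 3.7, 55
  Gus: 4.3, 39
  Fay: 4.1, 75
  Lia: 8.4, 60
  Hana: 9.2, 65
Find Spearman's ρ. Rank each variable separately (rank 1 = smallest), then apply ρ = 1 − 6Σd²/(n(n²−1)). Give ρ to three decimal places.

0.200

Ranks of variable 1: 1, 3, 2, 4, 5
Ranks of variable 2: 2, 1, 5, 3, 4
d = r₁ − r₂: -1, 2, -3, 1, 1
d²: 1, 4, 9, 1, 1; Σd² = 16
ρ = 1 − 6·16/(5·24) = 1 − 96/120 = 0.200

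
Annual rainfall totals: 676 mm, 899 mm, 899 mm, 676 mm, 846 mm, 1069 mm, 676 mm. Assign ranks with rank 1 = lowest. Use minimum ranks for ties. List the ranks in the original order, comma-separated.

Sorted (ascending): 676, 676, 676, 846, 899, 899, 1069
The 3 values of 676 occupy positions 1–3 → each gets rank 1.
The 2 values of 899 occupy positions 5–6 → each gets rank 5.

1, 5, 5, 1, 4, 7, 1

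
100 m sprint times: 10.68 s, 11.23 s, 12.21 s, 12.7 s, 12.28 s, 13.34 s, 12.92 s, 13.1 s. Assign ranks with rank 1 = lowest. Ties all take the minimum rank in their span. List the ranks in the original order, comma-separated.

1, 2, 3, 5, 4, 8, 6, 7

Sorted (ascending): 10.68, 11.23, 12.21, 12.28, 12.7, 12.92, 13.1, 13.34
No ties — each value takes its position as its rank.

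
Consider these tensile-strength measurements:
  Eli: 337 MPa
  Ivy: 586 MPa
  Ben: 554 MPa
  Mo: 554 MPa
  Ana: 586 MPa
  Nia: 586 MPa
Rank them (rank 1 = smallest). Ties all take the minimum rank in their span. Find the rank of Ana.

4

Sorted (ascending): 337, 554, 554, 586, 586, 586
The 2 values of 554 occupy positions 2–3 → each gets rank 2.
The 3 values of 586 occupy positions 4–6 → each gets rank 4.
Ana has value 586 MPa → rank 4.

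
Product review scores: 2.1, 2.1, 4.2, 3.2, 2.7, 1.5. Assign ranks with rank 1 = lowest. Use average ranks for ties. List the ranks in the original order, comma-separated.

2.5, 2.5, 6, 5, 4, 1

Sorted (ascending): 1.5, 2.1, 2.1, 2.7, 3.2, 4.2
The 2 values of 2.1 occupy positions 2–3 → average rank (2+3)/2 = 2.5.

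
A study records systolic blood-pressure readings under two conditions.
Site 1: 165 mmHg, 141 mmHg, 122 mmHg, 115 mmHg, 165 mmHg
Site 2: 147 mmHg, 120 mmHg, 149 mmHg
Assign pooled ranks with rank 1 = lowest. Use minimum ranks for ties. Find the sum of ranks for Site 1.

22

Sorted (ascending): 115, 120, 122, 141, 147, 149, 165, 165
The 2 values of 165 occupy positions 7–8 → each gets rank 7.
Site 1 values → pooled ranks: 165→7, 141→4, 122→3, 115→1, 165→7
Rank sum = 7 + 4 + 3 + 1 + 7 = 22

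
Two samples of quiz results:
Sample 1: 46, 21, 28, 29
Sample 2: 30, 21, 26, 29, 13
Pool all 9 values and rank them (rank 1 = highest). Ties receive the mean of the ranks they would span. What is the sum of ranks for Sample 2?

28

Sorted (descending): 46, 30, 29, 29, 28, 26, 21, 21, 13
The 2 values of 29 occupy positions 3–4 → average rank (3+4)/2 = 3.5.
The 2 values of 21 occupy positions 7–8 → average rank (7+8)/2 = 7.5.
Sample 2 values → pooled ranks: 30→2, 21→7.5, 26→6, 29→3.5, 13→9
Rank sum = 2 + 7.5 + 6 + 3.5 + 9 = 28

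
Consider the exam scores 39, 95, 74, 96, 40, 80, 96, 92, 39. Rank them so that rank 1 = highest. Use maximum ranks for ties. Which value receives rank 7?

Sorted (descending): 96, 96, 95, 92, 80, 74, 40, 39, 39
The 2 values of 96 occupy positions 1–2 → each gets rank 2.
The 2 values of 39 occupy positions 8–9 → each gets rank 9.
Rank 7 → value 40.

40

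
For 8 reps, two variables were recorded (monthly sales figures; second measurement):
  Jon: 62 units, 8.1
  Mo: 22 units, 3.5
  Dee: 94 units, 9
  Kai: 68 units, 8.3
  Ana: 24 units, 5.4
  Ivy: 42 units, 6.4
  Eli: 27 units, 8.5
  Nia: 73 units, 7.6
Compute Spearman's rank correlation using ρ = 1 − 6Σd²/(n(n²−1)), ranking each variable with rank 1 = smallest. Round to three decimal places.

Ranks of variable 1: 5, 1, 8, 6, 2, 4, 3, 7
Ranks of variable 2: 5, 1, 8, 6, 2, 3, 7, 4
d = r₁ − r₂: 0, 0, 0, 0, 0, 1, -4, 3
d²: 0, 0, 0, 0, 0, 1, 16, 9; Σd² = 26
ρ = 1 − 6·26/(8·63) = 1 − 156/504 = 0.690

0.690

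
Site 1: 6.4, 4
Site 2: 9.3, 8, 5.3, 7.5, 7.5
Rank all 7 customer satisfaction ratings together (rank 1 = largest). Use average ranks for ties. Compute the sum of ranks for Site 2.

16

Sorted (descending): 9.3, 8, 7.5, 7.5, 6.4, 5.3, 4
The 2 values of 7.5 occupy positions 3–4 → average rank (3+4)/2 = 3.5.
Site 2 values → pooled ranks: 9.3→1, 8→2, 5.3→6, 7.5→3.5, 7.5→3.5
Rank sum = 1 + 2 + 6 + 3.5 + 3.5 = 16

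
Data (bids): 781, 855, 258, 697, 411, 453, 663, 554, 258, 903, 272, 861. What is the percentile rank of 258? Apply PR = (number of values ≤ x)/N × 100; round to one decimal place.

N = 12.
Strictly below 258: 0. Equal to 258: 2.
PR = 2/12 × 100 = 16.7

16.7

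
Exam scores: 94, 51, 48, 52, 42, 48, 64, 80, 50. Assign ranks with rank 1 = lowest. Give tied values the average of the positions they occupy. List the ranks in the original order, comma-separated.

9, 5, 2.5, 6, 1, 2.5, 7, 8, 4

Sorted (ascending): 42, 48, 48, 50, 51, 52, 64, 80, 94
The 2 values of 48 occupy positions 2–3 → average rank (2+3)/2 = 2.5.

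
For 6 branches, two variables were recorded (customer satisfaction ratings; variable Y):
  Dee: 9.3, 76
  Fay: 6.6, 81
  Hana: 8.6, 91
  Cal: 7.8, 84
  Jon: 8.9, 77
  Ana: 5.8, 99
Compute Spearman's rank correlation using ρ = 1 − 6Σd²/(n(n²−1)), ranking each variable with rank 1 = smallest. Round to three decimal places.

Ranks of variable 1: 6, 2, 4, 3, 5, 1
Ranks of variable 2: 1, 3, 5, 4, 2, 6
d = r₁ − r₂: 5, -1, -1, -1, 3, -5
d²: 25, 1, 1, 1, 9, 25; Σd² = 62
ρ = 1 − 6·62/(6·35) = 1 − 372/210 = -0.771

-0.771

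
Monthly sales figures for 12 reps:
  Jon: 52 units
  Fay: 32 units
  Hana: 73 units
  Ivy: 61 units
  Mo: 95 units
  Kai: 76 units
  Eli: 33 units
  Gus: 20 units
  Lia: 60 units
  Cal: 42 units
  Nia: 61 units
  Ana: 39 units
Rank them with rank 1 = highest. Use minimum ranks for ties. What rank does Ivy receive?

4

Sorted (descending): 95, 76, 73, 61, 61, 60, 52, 42, 39, 33, 32, 20
The 2 values of 61 occupy positions 4–5 → each gets rank 4.
Ivy has value 61 units → rank 4.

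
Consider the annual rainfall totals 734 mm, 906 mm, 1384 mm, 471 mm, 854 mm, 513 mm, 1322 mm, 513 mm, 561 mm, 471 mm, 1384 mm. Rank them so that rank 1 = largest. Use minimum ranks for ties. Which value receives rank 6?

734

Sorted (descending): 1384, 1384, 1322, 906, 854, 734, 561, 513, 513, 471, 471
The 2 values of 1384 occupy positions 1–2 → each gets rank 1.
The 2 values of 513 occupy positions 8–9 → each gets rank 8.
The 2 values of 471 occupy positions 10–11 → each gets rank 10.
Rank 6 → value 734.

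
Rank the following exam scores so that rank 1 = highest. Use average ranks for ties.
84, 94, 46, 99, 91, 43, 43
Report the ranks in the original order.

Sorted (descending): 99, 94, 91, 84, 46, 43, 43
The 2 values of 43 occupy positions 6–7 → average rank (6+7)/2 = 6.5.

4, 2, 5, 1, 3, 6.5, 6.5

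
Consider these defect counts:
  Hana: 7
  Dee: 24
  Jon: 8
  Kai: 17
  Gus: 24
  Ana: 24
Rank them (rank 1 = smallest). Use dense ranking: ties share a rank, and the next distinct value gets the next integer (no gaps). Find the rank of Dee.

4

Sorted (ascending): 7, 8, 17, 24, 24, 24
The 3 values of 24 share dense rank 4.
Remaining distinct values take the next consecutive integers.
Dee has value 24 → rank 4.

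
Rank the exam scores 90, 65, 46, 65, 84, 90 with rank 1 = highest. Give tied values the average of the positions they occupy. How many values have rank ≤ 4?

3

Sorted (descending): 90, 90, 84, 65, 65, 46
The 2 values of 90 occupy positions 1–2 → average rank (1+2)/2 = 1.5.
The 2 values of 65 occupy positions 4–5 → average rank (4+5)/2 = 4.5.
Ranks ≤ 4: {1.5, 1.5, 3} → 3 values.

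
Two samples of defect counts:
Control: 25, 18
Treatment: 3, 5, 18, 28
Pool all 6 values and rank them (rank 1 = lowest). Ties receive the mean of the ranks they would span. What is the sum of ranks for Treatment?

12.5

Sorted (ascending): 3, 5, 18, 18, 25, 28
The 2 values of 18 occupy positions 3–4 → average rank (3+4)/2 = 3.5.
Treatment values → pooled ranks: 3→1, 5→2, 18→3.5, 28→6
Rank sum = 1 + 2 + 3.5 + 6 = 12.5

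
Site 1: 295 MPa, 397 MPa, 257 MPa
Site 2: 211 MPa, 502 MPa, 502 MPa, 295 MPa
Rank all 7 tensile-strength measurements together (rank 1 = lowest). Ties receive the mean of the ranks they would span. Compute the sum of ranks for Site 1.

Sorted (ascending): 211, 257, 295, 295, 397, 502, 502
The 2 values of 295 occupy positions 3–4 → average rank (3+4)/2 = 3.5.
The 2 values of 502 occupy positions 6–7 → average rank (6+7)/2 = 6.5.
Site 1 values → pooled ranks: 295→3.5, 397→5, 257→2
Rank sum = 3.5 + 5 + 2 = 10.5

10.5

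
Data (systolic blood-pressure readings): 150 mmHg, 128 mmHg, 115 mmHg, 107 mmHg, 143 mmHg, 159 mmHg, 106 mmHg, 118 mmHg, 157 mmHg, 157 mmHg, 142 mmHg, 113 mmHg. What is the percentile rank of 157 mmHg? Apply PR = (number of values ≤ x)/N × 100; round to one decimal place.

91.7

N = 12.
Strictly below 157: 9. Equal to 157: 2.
PR = 11/12 × 100 = 91.7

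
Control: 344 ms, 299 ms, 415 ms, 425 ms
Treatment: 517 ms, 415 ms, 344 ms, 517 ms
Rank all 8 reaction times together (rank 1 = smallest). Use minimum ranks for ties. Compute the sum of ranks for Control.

Sorted (ascending): 299, 344, 344, 415, 415, 425, 517, 517
The 2 values of 344 occupy positions 2–3 → each gets rank 2.
The 2 values of 415 occupy positions 4–5 → each gets rank 4.
The 2 values of 517 occupy positions 7–8 → each gets rank 7.
Control values → pooled ranks: 344→2, 299→1, 415→4, 425→6
Rank sum = 2 + 1 + 4 + 6 = 13

13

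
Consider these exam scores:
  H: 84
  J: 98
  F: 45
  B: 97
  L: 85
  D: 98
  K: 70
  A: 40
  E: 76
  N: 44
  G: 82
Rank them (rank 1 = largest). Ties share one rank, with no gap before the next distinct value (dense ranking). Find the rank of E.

Sorted (descending): 98, 98, 97, 85, 84, 82, 76, 70, 45, 44, 40
The 2 values of 98 share dense rank 1.
Remaining distinct values take the next consecutive integers.
E has value 76 → rank 6.

6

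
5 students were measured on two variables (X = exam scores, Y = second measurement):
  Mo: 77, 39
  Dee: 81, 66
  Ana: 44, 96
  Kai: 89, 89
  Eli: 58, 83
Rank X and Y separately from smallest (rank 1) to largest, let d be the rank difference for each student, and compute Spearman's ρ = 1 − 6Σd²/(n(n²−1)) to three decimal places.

-0.300

Ranks of variable 1: 3, 4, 1, 5, 2
Ranks of variable 2: 1, 2, 5, 4, 3
d = r₁ − r₂: 2, 2, -4, 1, -1
d²: 4, 4, 16, 1, 1; Σd² = 26
ρ = 1 − 6·26/(5·24) = 1 − 156/120 = -0.300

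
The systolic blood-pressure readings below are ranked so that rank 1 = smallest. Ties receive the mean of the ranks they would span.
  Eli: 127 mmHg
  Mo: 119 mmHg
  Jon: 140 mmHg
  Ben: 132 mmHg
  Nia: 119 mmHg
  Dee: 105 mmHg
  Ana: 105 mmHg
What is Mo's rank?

Sorted (ascending): 105, 105, 119, 119, 127, 132, 140
The 2 values of 105 occupy positions 1–2 → average rank (1+2)/2 = 1.5.
The 2 values of 119 occupy positions 3–4 → average rank (3+4)/2 = 3.5.
Mo has value 119 mmHg → rank 3.5.

3.5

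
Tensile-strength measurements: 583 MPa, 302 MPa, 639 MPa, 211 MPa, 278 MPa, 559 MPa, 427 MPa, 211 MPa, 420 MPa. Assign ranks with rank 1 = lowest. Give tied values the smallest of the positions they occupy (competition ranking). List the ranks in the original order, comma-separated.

8, 4, 9, 1, 3, 7, 6, 1, 5

Sorted (ascending): 211, 211, 278, 302, 420, 427, 559, 583, 639
The 2 values of 211 occupy positions 1–2 → each gets rank 1.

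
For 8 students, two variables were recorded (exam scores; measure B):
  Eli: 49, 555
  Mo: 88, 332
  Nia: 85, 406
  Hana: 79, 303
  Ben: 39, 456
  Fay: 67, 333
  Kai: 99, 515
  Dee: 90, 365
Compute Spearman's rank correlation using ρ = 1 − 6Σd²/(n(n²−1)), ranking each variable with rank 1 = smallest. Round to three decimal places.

-0.143

Ranks of variable 1: 2, 6, 5, 4, 1, 3, 8, 7
Ranks of variable 2: 8, 2, 5, 1, 6, 3, 7, 4
d = r₁ − r₂: -6, 4, 0, 3, -5, 0, 1, 3
d²: 36, 16, 0, 9, 25, 0, 1, 9; Σd² = 96
ρ = 1 − 6·96/(8·63) = 1 − 576/504 = -0.143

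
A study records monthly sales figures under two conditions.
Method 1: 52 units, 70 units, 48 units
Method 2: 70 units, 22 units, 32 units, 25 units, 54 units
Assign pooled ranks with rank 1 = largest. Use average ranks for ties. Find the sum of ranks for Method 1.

10.5

Sorted (descending): 70, 70, 54, 52, 48, 32, 25, 22
The 2 values of 70 occupy positions 1–2 → average rank (1+2)/2 = 1.5.
Method 1 values → pooled ranks: 52→4, 70→1.5, 48→5
Rank sum = 4 + 1.5 + 5 = 10.5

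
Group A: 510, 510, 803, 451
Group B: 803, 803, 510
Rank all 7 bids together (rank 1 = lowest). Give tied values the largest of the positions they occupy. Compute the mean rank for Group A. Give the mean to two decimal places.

Sorted (ascending): 451, 510, 510, 510, 803, 803, 803
The 3 values of 510 occupy positions 2–4 → each gets rank 4.
The 3 values of 803 occupy positions 5–7 → each gets rank 7.
Group A values → pooled ranks: 510→4, 510→4, 803→7, 451→1
Mean rank = (4 + 4 + 7 + 1) / 4 = 4.00

4.00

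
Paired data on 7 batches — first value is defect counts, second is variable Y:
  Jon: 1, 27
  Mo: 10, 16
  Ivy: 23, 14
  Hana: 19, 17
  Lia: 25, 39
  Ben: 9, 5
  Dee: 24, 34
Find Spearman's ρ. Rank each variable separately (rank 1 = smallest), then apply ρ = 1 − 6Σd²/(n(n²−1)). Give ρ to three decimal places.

0.536

Ranks of variable 1: 1, 3, 5, 4, 7, 2, 6
Ranks of variable 2: 5, 3, 2, 4, 7, 1, 6
d = r₁ − r₂: -4, 0, 3, 0, 0, 1, 0
d²: 16, 0, 9, 0, 0, 1, 0; Σd² = 26
ρ = 1 − 6·26/(7·48) = 1 − 156/336 = 0.536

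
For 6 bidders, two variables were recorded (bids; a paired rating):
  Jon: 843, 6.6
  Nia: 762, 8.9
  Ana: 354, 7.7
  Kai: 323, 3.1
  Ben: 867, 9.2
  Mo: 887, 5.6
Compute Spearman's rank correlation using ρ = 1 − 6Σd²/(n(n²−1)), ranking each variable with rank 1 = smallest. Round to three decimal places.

Ranks of variable 1: 4, 3, 2, 1, 5, 6
Ranks of variable 2: 3, 5, 4, 1, 6, 2
d = r₁ − r₂: 1, -2, -2, 0, -1, 4
d²: 1, 4, 4, 0, 1, 16; Σd² = 26
ρ = 1 − 6·26/(6·35) = 1 − 156/210 = 0.257

0.257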